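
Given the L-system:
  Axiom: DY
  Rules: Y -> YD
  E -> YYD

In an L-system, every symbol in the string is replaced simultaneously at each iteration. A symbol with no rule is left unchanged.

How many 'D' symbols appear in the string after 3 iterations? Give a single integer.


Answer: 4

Derivation:
Step 0: DY  (1 'D')
Step 1: DYD  (2 'D')
Step 2: DYDD  (3 'D')
Step 3: DYDDD  (4 'D')


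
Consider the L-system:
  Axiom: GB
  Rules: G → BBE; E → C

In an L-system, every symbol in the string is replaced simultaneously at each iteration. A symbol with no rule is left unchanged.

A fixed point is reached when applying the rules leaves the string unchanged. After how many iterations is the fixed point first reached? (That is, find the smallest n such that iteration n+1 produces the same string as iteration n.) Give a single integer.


Step 0: GB
Step 1: BBEB
Step 2: BBCB
Step 3: BBCB  (unchanged — fixed point at step 2)

Answer: 2


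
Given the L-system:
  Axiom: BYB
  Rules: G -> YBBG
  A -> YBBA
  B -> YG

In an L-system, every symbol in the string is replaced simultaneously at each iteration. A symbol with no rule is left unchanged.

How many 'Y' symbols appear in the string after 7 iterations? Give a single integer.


Answer: 171

Derivation:
Step 0: BYB  (1 'Y')
Step 1: YGYYG  (3 'Y')
Step 2: YYBBGYYYBBG  (5 'Y')
Step 3: YYYGYGYBBGYYYYGYGYBBG  (11 'Y')
Step 4: YYYYBBGYYBBGYYGYGYBBGYYYYYBBGYYBBGYYGYGYBBG  (21 'Y')
Step 5: YYYYYGYGYBBGYYYGYGYBBGYYYBBGYYBBGYYGYGYBBGYYYYYYGYGYBBGYYYGYGYBBGYYYBBGYYBBGYYGYGYBBG  (43 'Y')
Step 6: YYYYYYBBGYYBBGYYGYGYBBGYYYYBBGYYBBGYYGYGYBBGYYYYGYGYBBGYYYGYGYBBGYYYBBGYYBBGYYGYGYBBGYYYYYYYBBGYYBBGYYGYGYBBGYYYYBBGYYBBGYYGYGYBBGYYYYGYGYBBGYYYGYGYBBGYYYBBGYYBBGYYGYGYBBG  (85 'Y')
Step 7: YYYYYYYGYGYBBGYYYGYGYBBGYYYBBGYYBBGYYGYGYBBGYYYYYGYGYBBGYYYGYGYBBGYYYBBGYYBBGYYGYGYBBGYYYYYBBGYYBBGYYGYGYBBGYYYYBBGYYBBGYYGYGYBBGYYYYGYGYBBGYYYGYGYBBGYYYBBGYYBBGYYGYGYBBGYYYYYYYYGYGYBBGYYYGYGYBBGYYYBBGYYBBGYYGYGYBBGYYYYYGYGYBBGYYYGYGYBBGYYYBBGYYBBGYYGYGYBBGYYYYYBBGYYBBGYYGYGYBBGYYYYBBGYYBBGYYGYGYBBGYYYYGYGYBBGYYYGYGYBBGYYYBBGYYBBGYYGYGYBBG  (171 'Y')


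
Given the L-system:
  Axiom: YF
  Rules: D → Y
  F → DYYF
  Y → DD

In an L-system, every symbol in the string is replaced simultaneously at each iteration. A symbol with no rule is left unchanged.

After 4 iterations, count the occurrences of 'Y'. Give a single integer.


Step 0: YF  (1 'Y')
Step 1: DDDYYF  (2 'Y')
Step 2: YYYDDDDDYYF  (5 'Y')
Step 3: DDDDDDYYYYYDDDDDYYF  (7 'Y')
Step 4: YYYYYYDDDDDDDDDDYYYYYDDDDDYYF  (13 'Y')

Answer: 13


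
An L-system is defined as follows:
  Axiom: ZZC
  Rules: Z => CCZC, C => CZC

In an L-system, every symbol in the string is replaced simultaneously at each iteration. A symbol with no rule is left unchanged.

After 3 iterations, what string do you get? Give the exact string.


Step 0: ZZC
Step 1: CCZCCCZCCZC
Step 2: CZCCZCCCZCCZCCZCCZCCCZCCZCCZCCCZCCZC
Step 3: CZCCCZCCZCCZCCCZCCZCCZCCZCCCZCCZCCZCCCZCCZCCZCCCZCCZCCZCCCZCCZCCZCCZCCCZCCZCCZCCCZCCZCCZCCCZCCZCCZCCZCCCZCCZCCZCCCZCCZC

Answer: CZCCCZCCZCCZCCCZCCZCCZCCZCCCZCCZCCZCCCZCCZCCZCCCZCCZCCZCCCZCCZCCZCCZCCCZCCZCCZCCCZCCZCCZCCCZCCZCCZCCZCCCZCCZCCZCCCZCCZC


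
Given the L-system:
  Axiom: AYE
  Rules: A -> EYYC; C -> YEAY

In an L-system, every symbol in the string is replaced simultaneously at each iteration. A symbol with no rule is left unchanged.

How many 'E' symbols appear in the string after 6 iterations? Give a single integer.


Step 0: AYE  (1 'E')
Step 1: EYYCYE  (2 'E')
Step 2: EYYYEAYYE  (3 'E')
Step 3: EYYYEEYYCYYE  (4 'E')
Step 4: EYYYEEYYYEAYYYE  (5 'E')
Step 5: EYYYEEYYYEEYYCYYYE  (6 'E')
Step 6: EYYYEEYYYEEYYYEAYYYYE  (7 'E')

Answer: 7


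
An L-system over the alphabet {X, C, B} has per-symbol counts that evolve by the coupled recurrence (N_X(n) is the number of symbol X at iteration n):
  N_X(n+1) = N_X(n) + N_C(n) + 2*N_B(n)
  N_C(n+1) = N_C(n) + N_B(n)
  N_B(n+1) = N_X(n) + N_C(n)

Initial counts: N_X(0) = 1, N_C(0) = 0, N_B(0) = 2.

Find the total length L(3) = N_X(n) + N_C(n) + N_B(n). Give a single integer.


Step 0: N_X=1, N_C=0, N_B=2, L=3
Step 1: N_X=5, N_C=2, N_B=1, L=8
Step 2: N_X=9, N_C=3, N_B=7, L=19
Step 3: N_X=26, N_C=10, N_B=12, L=48

Answer: 48


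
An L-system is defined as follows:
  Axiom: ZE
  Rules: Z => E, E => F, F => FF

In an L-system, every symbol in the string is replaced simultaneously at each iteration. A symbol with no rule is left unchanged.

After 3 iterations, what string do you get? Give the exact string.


Step 0: ZE
Step 1: EF
Step 2: FFF
Step 3: FFFFFF

Answer: FFFFFF


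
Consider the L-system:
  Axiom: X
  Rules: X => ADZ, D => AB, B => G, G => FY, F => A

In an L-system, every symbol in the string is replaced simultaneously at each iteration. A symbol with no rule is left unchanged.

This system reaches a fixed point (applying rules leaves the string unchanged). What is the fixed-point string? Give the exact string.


Answer: AAAYZ

Derivation:
Step 0: X
Step 1: ADZ
Step 2: AABZ
Step 3: AAGZ
Step 4: AAFYZ
Step 5: AAAYZ
Step 6: AAAYZ  (unchanged — fixed point at step 5)


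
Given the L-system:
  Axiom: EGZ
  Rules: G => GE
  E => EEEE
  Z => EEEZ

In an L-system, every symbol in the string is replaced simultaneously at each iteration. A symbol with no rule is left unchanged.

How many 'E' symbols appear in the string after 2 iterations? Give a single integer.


Step 0: EGZ  (1 'E')
Step 1: EEEEGEEEEZ  (8 'E')
Step 2: EEEEEEEEEEEEEEEEGEEEEEEEEEEEEEEEEEEEEZ  (36 'E')

Answer: 36


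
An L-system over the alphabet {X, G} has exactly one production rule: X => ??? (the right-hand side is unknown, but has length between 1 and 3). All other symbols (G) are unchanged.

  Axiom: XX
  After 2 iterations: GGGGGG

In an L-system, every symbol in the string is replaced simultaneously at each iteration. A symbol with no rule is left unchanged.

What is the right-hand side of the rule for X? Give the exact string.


Answer: GGG

Derivation:
Trying X => GGG:
  Step 0: XX
  Step 1: GGGGGG
  Step 2: GGGGGG
Matches the given result.


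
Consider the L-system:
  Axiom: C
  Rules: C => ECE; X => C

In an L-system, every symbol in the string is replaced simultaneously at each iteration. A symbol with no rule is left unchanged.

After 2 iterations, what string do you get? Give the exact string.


Step 0: C
Step 1: ECE
Step 2: EECEE

Answer: EECEE


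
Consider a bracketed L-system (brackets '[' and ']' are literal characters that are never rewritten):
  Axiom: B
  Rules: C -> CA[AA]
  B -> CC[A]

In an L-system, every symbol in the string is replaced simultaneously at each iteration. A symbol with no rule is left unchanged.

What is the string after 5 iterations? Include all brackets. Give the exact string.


Step 0: B
Step 1: CC[A]
Step 2: CA[AA]CA[AA][A]
Step 3: CA[AA]A[AA]CA[AA]A[AA][A]
Step 4: CA[AA]A[AA]A[AA]CA[AA]A[AA]A[AA][A]
Step 5: CA[AA]A[AA]A[AA]A[AA]CA[AA]A[AA]A[AA]A[AA][A]

Answer: CA[AA]A[AA]A[AA]A[AA]CA[AA]A[AA]A[AA]A[AA][A]


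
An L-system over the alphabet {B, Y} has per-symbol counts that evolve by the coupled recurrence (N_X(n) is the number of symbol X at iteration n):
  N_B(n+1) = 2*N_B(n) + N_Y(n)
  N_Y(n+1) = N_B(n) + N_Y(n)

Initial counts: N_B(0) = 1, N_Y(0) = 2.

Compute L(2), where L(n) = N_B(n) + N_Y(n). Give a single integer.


Step 0: N_B=1, N_Y=2, L=3
Step 1: N_B=4, N_Y=3, L=7
Step 2: N_B=11, N_Y=7, L=18

Answer: 18


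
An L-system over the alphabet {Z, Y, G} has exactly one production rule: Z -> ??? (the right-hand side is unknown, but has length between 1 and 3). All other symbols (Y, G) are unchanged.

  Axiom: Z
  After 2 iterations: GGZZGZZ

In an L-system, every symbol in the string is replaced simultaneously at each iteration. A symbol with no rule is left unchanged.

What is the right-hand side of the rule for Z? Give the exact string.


Answer: GZZ

Derivation:
Trying Z -> GZZ:
  Step 0: Z
  Step 1: GZZ
  Step 2: GGZZGZZ
Matches the given result.


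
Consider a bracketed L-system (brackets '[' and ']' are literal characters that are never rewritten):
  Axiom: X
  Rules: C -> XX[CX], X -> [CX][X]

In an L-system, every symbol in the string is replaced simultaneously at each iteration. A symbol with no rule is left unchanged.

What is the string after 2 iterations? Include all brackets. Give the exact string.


Step 0: X
Step 1: [CX][X]
Step 2: [XX[CX][CX][X]][[CX][X]]

Answer: [XX[CX][CX][X]][[CX][X]]


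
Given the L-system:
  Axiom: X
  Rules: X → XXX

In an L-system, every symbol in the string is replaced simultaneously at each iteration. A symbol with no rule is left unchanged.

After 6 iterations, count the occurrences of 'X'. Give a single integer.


Answer: 729

Derivation:
Step 0: X  (1 'X')
Step 1: XXX  (3 'X')
Step 2: XXXXXXXXX  (9 'X')
Step 3: XXXXXXXXXXXXXXXXXXXXXXXXXXX  (27 'X')
Step 4: XXXXXXXXXXXXXXXXXXXXXXXXXXXXXXXXXXXXXXXXXXXXXXXXXXXXXXXXXXXXXXXXXXXXXXXXXXXXXXXXX  (81 'X')
Step 5: XXXXXXXXXXXXXXXXXXXXXXXXXXXXXXXXXXXXXXXXXXXXXXXXXXXXXXXXXXXXXXXXXXXXXXXXXXXXXXXXXXXXXXXXXXXXXXXXXXXXXXXXXXXXXXXXXXXXXXXXXXXXXXXXXXXXXXXXXXXXXXXXXXXXXXXXXXXXXXXXXXXXXXXXXXXXXXXXXXXXXXXXXXXXXXXXXXXXXXXXXXXXXXXXXXXXXXXXXXXXXXXXXXXXXXXXXXXXXXXXXXX  (243 'X')
Step 6: XXXXXXXXXXXXXXXXXXXXXXXXXXXXXXXXXXXXXXXXXXXXXXXXXXXXXXXXXXXXXXXXXXXXXXXXXXXXXXXXXXXXXXXXXXXXXXXXXXXXXXXXXXXXXXXXXXXXXXXXXXXXXXXXXXXXXXXXXXXXXXXXXXXXXXXXXXXXXXXXXXXXXXXXXXXXXXXXXXXXXXXXXXXXXXXXXXXXXXXXXXXXXXXXXXXXXXXXXXXXXXXXXXXXXXXXXXXXXXXXXXXXXXXXXXXXXXXXXXXXXXXXXXXXXXXXXXXXXXXXXXXXXXXXXXXXXXXXXXXXXXXXXXXXXXXXXXXXXXXXXXXXXXXXXXXXXXXXXXXXXXXXXXXXXXXXXXXXXXXXXXXXXXXXXXXXXXXXXXXXXXXXXXXXXXXXXXXXXXXXXXXXXXXXXXXXXXXXXXXXXXXXXXXXXXXXXXXXXXXXXXXXXXXXXXXXXXXXXXXXXXXXXXXXXXXXXXXXXXXXXXXXXXXXXXXXXXXXXXXXXXXXXXXXXXXXXXXXXXXXXXXXXXXXXXXXXXXXXXXXXXXXXXXXXXXXXXXXXXXXXXXXXXXXXXXXXXXXXXXXXXXXXXXXXXXXXXXXXXXXXXXXXXXXXXXXXXXXXXXXXXXXXXXXXXXXXXXXXXXXXXXXXXXXXXXXXXXXXXXXXXXXXXXXXXXXXXXXXXXXXXXXXXXXXXXXXXXXXXXXXXXXXXXXXXXXXXXXXXXXXXXXXXXXX  (729 'X')


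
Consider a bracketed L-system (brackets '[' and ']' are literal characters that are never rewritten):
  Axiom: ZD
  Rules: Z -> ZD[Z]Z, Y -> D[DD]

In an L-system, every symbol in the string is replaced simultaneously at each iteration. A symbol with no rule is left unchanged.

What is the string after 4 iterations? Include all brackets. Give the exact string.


Step 0: ZD
Step 1: ZD[Z]ZD
Step 2: ZD[Z]ZD[ZD[Z]Z]ZD[Z]ZD
Step 3: ZD[Z]ZD[ZD[Z]Z]ZD[Z]ZD[ZD[Z]ZD[ZD[Z]Z]ZD[Z]Z]ZD[Z]ZD[ZD[Z]Z]ZD[Z]ZD
Step 4: ZD[Z]ZD[ZD[Z]Z]ZD[Z]ZD[ZD[Z]ZD[ZD[Z]Z]ZD[Z]Z]ZD[Z]ZD[ZD[Z]Z]ZD[Z]ZD[ZD[Z]ZD[ZD[Z]Z]ZD[Z]ZD[ZD[Z]ZD[ZD[Z]Z]ZD[Z]Z]ZD[Z]ZD[ZD[Z]Z]ZD[Z]Z]ZD[Z]ZD[ZD[Z]Z]ZD[Z]ZD[ZD[Z]ZD[ZD[Z]Z]ZD[Z]Z]ZD[Z]ZD[ZD[Z]Z]ZD[Z]ZD

Answer: ZD[Z]ZD[ZD[Z]Z]ZD[Z]ZD[ZD[Z]ZD[ZD[Z]Z]ZD[Z]Z]ZD[Z]ZD[ZD[Z]Z]ZD[Z]ZD[ZD[Z]ZD[ZD[Z]Z]ZD[Z]ZD[ZD[Z]ZD[ZD[Z]Z]ZD[Z]Z]ZD[Z]ZD[ZD[Z]Z]ZD[Z]Z]ZD[Z]ZD[ZD[Z]Z]ZD[Z]ZD[ZD[Z]ZD[ZD[Z]Z]ZD[Z]Z]ZD[Z]ZD[ZD[Z]Z]ZD[Z]ZD


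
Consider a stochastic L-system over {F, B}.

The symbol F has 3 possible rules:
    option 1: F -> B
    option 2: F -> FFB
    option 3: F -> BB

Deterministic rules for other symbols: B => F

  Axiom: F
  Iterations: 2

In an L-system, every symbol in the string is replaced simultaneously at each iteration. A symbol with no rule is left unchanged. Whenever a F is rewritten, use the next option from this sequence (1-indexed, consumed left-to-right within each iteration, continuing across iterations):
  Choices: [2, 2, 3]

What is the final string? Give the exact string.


Step 0: F
Step 1: FFB  (used choices [2])
Step 2: FFBBBF  (used choices [2, 3])

Answer: FFBBBF


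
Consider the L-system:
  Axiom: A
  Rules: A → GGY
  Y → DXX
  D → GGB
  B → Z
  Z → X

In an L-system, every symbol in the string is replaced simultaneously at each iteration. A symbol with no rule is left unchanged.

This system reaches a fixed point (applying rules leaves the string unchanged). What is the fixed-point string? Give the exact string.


Answer: GGGGXXX

Derivation:
Step 0: A
Step 1: GGY
Step 2: GGDXX
Step 3: GGGGBXX
Step 4: GGGGZXX
Step 5: GGGGXXX
Step 6: GGGGXXX  (unchanged — fixed point at step 5)


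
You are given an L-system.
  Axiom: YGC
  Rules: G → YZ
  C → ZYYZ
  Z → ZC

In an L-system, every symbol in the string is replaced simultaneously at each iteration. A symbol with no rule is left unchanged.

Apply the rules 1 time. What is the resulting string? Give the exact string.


Step 0: YGC
Step 1: YYZZYYZ

Answer: YYZZYYZ


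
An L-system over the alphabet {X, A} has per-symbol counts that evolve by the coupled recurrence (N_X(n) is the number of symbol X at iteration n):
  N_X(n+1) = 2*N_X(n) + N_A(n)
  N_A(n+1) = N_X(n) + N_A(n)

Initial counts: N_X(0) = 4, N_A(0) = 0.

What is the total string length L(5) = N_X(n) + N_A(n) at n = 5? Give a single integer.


Step 0: N_X=4, N_A=0, L=4
Step 1: N_X=8, N_A=4, L=12
Step 2: N_X=20, N_A=12, L=32
Step 3: N_X=52, N_A=32, L=84
Step 4: N_X=136, N_A=84, L=220
Step 5: N_X=356, N_A=220, L=576

Answer: 576


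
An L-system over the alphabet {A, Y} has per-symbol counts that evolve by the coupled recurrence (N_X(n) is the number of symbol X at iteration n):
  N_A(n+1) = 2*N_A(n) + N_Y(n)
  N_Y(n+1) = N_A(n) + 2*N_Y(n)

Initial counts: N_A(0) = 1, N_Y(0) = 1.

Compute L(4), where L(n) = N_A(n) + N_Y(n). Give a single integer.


Answer: 162

Derivation:
Step 0: N_A=1, N_Y=1, L=2
Step 1: N_A=3, N_Y=3, L=6
Step 2: N_A=9, N_Y=9, L=18
Step 3: N_A=27, N_Y=27, L=54
Step 4: N_A=81, N_Y=81, L=162


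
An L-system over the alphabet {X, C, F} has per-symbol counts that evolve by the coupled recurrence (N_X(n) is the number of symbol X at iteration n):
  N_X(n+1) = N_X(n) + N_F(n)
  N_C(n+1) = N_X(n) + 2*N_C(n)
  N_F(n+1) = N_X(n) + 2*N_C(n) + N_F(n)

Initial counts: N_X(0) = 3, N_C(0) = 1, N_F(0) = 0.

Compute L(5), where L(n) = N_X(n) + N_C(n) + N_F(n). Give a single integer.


Step 0: N_X=3, N_C=1, N_F=0, L=4
Step 1: N_X=3, N_C=5, N_F=5, L=13
Step 2: N_X=8, N_C=13, N_F=18, L=39
Step 3: N_X=26, N_C=34, N_F=52, L=112
Step 4: N_X=78, N_C=94, N_F=146, L=318
Step 5: N_X=224, N_C=266, N_F=412, L=902

Answer: 902


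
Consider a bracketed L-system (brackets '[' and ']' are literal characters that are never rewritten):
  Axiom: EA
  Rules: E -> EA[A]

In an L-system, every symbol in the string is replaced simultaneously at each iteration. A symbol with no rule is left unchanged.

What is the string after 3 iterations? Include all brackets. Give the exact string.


Answer: EA[A]A[A]A[A]A

Derivation:
Step 0: EA
Step 1: EA[A]A
Step 2: EA[A]A[A]A
Step 3: EA[A]A[A]A[A]A


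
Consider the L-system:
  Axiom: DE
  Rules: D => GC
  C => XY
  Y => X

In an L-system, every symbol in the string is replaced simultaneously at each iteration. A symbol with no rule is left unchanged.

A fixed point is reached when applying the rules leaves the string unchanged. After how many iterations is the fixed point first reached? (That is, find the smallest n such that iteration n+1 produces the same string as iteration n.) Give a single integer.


Answer: 3

Derivation:
Step 0: DE
Step 1: GCE
Step 2: GXYE
Step 3: GXXE
Step 4: GXXE  (unchanged — fixed point at step 3)


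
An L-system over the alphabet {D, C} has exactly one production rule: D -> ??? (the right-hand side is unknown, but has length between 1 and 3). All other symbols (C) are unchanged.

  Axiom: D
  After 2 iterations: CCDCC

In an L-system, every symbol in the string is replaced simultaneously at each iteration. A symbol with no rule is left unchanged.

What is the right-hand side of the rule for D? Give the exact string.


Trying D -> CDC:
  Step 0: D
  Step 1: CDC
  Step 2: CCDCC
Matches the given result.

Answer: CDC


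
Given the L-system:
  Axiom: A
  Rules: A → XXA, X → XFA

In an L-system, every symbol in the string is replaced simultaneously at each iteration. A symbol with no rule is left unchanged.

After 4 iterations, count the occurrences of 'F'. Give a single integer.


Answer: 16

Derivation:
Step 0: A  (0 'F')
Step 1: XXA  (0 'F')
Step 2: XFAXFAXXA  (2 'F')
Step 3: XFAFXXAXFAFXXAXFAXFAXXA  (6 'F')
Step 4: XFAFXXAFXFAXFAXXAXFAFXXAFXFAXFAXXAXFAFXXAXFAFXXAXFAXFAXXA  (16 'F')


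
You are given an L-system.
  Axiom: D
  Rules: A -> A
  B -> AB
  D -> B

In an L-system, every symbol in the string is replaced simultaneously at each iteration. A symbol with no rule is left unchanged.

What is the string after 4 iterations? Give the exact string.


Step 0: D
Step 1: B
Step 2: AB
Step 3: AAB
Step 4: AAAB

Answer: AAAB


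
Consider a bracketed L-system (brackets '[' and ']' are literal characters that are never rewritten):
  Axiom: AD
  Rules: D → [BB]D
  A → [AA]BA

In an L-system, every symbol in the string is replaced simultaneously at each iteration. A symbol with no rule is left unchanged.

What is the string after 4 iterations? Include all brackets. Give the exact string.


Answer: [[[[AA]BA[AA]BA]B[AA]BA[[AA]BA[AA]BA]B[AA]BA]B[[AA]BA[AA]BA]B[AA]BA[[[AA]BA[AA]BA]B[AA]BA[[AA]BA[AA]BA]B[AA]BA]B[[AA]BA[AA]BA]B[AA]BA]B[[[AA]BA[AA]BA]B[AA]BA[[AA]BA[AA]BA]B[AA]BA]B[[AA]BA[AA]BA]B[AA]BA[BB][BB][BB][BB]D

Derivation:
Step 0: AD
Step 1: [AA]BA[BB]D
Step 2: [[AA]BA[AA]BA]B[AA]BA[BB][BB]D
Step 3: [[[AA]BA[AA]BA]B[AA]BA[[AA]BA[AA]BA]B[AA]BA]B[[AA]BA[AA]BA]B[AA]BA[BB][BB][BB]D
Step 4: [[[[AA]BA[AA]BA]B[AA]BA[[AA]BA[AA]BA]B[AA]BA]B[[AA]BA[AA]BA]B[AA]BA[[[AA]BA[AA]BA]B[AA]BA[[AA]BA[AA]BA]B[AA]BA]B[[AA]BA[AA]BA]B[AA]BA]B[[[AA]BA[AA]BA]B[AA]BA[[AA]BA[AA]BA]B[AA]BA]B[[AA]BA[AA]BA]B[AA]BA[BB][BB][BB][BB]D


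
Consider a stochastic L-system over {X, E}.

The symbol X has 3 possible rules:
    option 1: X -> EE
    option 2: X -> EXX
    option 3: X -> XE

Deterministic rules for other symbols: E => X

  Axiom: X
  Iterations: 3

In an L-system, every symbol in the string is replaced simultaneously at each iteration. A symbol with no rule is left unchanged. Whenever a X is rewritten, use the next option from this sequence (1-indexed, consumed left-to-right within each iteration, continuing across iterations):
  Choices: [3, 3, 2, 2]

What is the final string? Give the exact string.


Step 0: X
Step 1: XE  (used choices [3])
Step 2: XEX  (used choices [3])
Step 3: EXXXEXX  (used choices [2, 2])

Answer: EXXXEXX


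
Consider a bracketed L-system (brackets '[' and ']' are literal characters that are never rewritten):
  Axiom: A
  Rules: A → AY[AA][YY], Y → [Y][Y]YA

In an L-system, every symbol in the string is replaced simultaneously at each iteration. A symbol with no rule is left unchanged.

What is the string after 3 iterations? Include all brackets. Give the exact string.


Step 0: A
Step 1: AY[AA][YY]
Step 2: AY[AA][YY][Y][Y]YA[AY[AA][YY]AY[AA][YY]][[Y][Y]YA[Y][Y]YA]
Step 3: AY[AA][YY][Y][Y]YA[AY[AA][YY]AY[AA][YY]][[Y][Y]YA[Y][Y]YA][[Y][Y]YA][[Y][Y]YA][Y][Y]YAAY[AA][YY][AY[AA][YY][Y][Y]YA[AY[AA][YY]AY[AA][YY]][[Y][Y]YA[Y][Y]YA]AY[AA][YY][Y][Y]YA[AY[AA][YY]AY[AA][YY]][[Y][Y]YA[Y][Y]YA]][[[Y][Y]YA][[Y][Y]YA][Y][Y]YAAY[AA][YY][[Y][Y]YA][[Y][Y]YA][Y][Y]YAAY[AA][YY]]

Answer: AY[AA][YY][Y][Y]YA[AY[AA][YY]AY[AA][YY]][[Y][Y]YA[Y][Y]YA][[Y][Y]YA][[Y][Y]YA][Y][Y]YAAY[AA][YY][AY[AA][YY][Y][Y]YA[AY[AA][YY]AY[AA][YY]][[Y][Y]YA[Y][Y]YA]AY[AA][YY][Y][Y]YA[AY[AA][YY]AY[AA][YY]][[Y][Y]YA[Y][Y]YA]][[[Y][Y]YA][[Y][Y]YA][Y][Y]YAAY[AA][YY][[Y][Y]YA][[Y][Y]YA][Y][Y]YAAY[AA][YY]]


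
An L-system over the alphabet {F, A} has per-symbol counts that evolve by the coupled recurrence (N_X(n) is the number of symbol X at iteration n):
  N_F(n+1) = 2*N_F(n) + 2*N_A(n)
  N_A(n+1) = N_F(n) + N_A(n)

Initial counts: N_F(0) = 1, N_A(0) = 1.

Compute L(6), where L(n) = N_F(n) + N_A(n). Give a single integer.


Step 0: N_F=1, N_A=1, L=2
Step 1: N_F=4, N_A=2, L=6
Step 2: N_F=12, N_A=6, L=18
Step 3: N_F=36, N_A=18, L=54
Step 4: N_F=108, N_A=54, L=162
Step 5: N_F=324, N_A=162, L=486
Step 6: N_F=972, N_A=486, L=1458

Answer: 1458


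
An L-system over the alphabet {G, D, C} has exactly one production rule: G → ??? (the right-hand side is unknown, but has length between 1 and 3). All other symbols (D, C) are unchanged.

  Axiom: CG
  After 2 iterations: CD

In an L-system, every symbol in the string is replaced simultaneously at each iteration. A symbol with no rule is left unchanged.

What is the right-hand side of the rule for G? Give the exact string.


Answer: D

Derivation:
Trying G → D:
  Step 0: CG
  Step 1: CD
  Step 2: CD
Matches the given result.


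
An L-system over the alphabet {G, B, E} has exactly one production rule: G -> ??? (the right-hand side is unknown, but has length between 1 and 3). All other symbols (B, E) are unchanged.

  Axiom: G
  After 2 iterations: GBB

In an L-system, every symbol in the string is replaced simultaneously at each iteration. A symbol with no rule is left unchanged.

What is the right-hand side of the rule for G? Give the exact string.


Trying G -> GB:
  Step 0: G
  Step 1: GB
  Step 2: GBB
Matches the given result.

Answer: GB


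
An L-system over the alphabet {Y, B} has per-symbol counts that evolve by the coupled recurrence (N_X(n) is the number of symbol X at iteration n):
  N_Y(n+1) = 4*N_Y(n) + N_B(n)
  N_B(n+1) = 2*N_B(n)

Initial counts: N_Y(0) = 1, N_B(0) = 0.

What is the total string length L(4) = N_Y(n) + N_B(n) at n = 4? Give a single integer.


Answer: 256

Derivation:
Step 0: N_Y=1, N_B=0, L=1
Step 1: N_Y=4, N_B=0, L=4
Step 2: N_Y=16, N_B=0, L=16
Step 3: N_Y=64, N_B=0, L=64
Step 4: N_Y=256, N_B=0, L=256


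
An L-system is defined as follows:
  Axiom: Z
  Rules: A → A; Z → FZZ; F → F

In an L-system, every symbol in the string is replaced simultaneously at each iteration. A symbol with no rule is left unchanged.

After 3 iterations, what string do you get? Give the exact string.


Step 0: Z
Step 1: FZZ
Step 2: FFZZFZZ
Step 3: FFFZZFZZFFZZFZZ

Answer: FFFZZFZZFFZZFZZ


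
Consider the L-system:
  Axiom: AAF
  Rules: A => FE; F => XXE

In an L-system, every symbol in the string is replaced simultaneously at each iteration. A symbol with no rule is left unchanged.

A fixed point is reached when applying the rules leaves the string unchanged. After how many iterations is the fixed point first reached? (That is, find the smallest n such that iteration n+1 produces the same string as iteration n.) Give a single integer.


Step 0: AAF
Step 1: FEFEXXE
Step 2: XXEEXXEEXXE
Step 3: XXEEXXEEXXE  (unchanged — fixed point at step 2)

Answer: 2


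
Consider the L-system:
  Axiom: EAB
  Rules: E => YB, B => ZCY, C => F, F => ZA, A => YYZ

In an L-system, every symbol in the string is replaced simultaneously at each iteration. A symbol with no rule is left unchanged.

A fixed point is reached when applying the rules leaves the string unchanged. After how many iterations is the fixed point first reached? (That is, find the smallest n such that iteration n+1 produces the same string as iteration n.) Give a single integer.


Answer: 5

Derivation:
Step 0: EAB
Step 1: YBYYZZCY
Step 2: YZCYYYZZFY
Step 3: YZFYYYZZZAY
Step 4: YZZAYYYZZZYYZY
Step 5: YZZYYZYYYZZZYYZY
Step 6: YZZYYZYYYZZZYYZY  (unchanged — fixed point at step 5)


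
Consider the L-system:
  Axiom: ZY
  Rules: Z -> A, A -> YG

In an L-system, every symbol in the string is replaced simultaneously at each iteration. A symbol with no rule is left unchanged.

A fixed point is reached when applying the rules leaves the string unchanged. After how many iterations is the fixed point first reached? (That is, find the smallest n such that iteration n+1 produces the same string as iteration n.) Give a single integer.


Answer: 2

Derivation:
Step 0: ZY
Step 1: AY
Step 2: YGY
Step 3: YGY  (unchanged — fixed point at step 2)


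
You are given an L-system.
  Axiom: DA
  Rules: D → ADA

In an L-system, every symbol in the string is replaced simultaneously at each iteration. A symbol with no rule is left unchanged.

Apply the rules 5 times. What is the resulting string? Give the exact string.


Step 0: DA
Step 1: ADAA
Step 2: AADAAA
Step 3: AAADAAAA
Step 4: AAAADAAAAA
Step 5: AAAAADAAAAAA

Answer: AAAAADAAAAAA


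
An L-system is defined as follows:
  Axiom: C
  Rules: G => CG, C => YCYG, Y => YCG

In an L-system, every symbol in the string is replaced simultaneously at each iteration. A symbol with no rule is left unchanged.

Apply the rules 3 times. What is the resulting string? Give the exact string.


Answer: YCGYCYGCGYCGYCYGYCGCGYCGYCYGCGYCYGCG

Derivation:
Step 0: C
Step 1: YCYG
Step 2: YCGYCYGYCGCG
Step 3: YCGYCYGCGYCGYCYGYCGCGYCGYCYGCGYCYGCG


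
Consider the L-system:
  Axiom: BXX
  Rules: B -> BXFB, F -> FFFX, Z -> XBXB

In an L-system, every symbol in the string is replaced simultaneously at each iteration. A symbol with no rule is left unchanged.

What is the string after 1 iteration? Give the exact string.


Step 0: BXX
Step 1: BXFBXX

Answer: BXFBXX


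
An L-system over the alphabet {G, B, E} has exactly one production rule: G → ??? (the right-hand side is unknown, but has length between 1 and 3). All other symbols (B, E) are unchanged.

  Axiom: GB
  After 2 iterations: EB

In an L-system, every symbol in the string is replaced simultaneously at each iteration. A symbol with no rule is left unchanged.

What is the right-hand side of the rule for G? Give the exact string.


Answer: E

Derivation:
Trying G → E:
  Step 0: GB
  Step 1: EB
  Step 2: EB
Matches the given result.


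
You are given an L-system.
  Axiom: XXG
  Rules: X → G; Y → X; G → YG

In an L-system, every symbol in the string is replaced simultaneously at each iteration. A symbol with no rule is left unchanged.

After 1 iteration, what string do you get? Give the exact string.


Step 0: XXG
Step 1: GGYG

Answer: GGYG


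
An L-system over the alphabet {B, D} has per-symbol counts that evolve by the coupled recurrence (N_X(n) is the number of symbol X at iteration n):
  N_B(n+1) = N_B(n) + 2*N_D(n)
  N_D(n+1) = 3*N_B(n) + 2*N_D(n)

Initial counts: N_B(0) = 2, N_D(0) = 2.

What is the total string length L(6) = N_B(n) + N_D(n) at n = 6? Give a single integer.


Step 0: N_B=2, N_D=2, L=4
Step 1: N_B=6, N_D=10, L=16
Step 2: N_B=26, N_D=38, L=64
Step 3: N_B=102, N_D=154, L=256
Step 4: N_B=410, N_D=614, L=1024
Step 5: N_B=1638, N_D=2458, L=4096
Step 6: N_B=6554, N_D=9830, L=16384

Answer: 16384


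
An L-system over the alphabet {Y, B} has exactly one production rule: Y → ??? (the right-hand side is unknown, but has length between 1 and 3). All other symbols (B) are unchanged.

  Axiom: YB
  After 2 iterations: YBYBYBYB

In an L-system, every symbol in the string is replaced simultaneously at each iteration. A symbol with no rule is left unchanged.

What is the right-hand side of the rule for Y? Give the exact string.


Trying Y → YBY:
  Step 0: YB
  Step 1: YBYB
  Step 2: YBYBYBYB
Matches the given result.

Answer: YBY


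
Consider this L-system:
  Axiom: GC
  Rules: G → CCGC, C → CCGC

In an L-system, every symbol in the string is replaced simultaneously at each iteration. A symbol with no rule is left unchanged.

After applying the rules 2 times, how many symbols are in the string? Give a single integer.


Step 0: length = 2
Step 1: length = 8
Step 2: length = 32

Answer: 32


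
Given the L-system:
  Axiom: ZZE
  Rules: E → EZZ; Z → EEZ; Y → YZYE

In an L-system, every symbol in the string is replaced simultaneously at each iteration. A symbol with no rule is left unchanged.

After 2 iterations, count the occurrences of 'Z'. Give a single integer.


Step 0: ZZE  (2 'Z')
Step 1: EEZEEZEZZ  (4 'Z')
Step 2: EZZEZZEEZEZZEZZEEZEZZEEZEEZ  (14 'Z')

Answer: 14


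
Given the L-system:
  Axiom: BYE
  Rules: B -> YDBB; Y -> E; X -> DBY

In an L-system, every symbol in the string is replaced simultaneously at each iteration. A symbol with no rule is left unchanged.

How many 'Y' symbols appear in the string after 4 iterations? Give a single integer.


Answer: 8

Derivation:
Step 0: BYE  (1 'Y')
Step 1: YDBBEE  (1 'Y')
Step 2: EDYDBBYDBBEE  (2 'Y')
Step 3: EDEDYDBBYDBBEDYDBBYDBBEE  (4 'Y')
Step 4: EDEDEDYDBBYDBBEDYDBBYDBBEDEDYDBBYDBBEDYDBBYDBBEE  (8 'Y')


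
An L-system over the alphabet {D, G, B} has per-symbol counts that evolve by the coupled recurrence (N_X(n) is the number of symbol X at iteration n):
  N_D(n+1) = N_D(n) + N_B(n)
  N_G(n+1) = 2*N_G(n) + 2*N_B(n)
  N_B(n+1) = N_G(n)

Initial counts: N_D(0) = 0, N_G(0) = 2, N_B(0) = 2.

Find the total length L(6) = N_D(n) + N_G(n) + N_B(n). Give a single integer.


Step 0: N_D=0, N_G=2, N_B=2, L=4
Step 1: N_D=2, N_G=8, N_B=2, L=12
Step 2: N_D=4, N_G=20, N_B=8, L=32
Step 3: N_D=12, N_G=56, N_B=20, L=88
Step 4: N_D=32, N_G=152, N_B=56, L=240
Step 5: N_D=88, N_G=416, N_B=152, L=656
Step 6: N_D=240, N_G=1136, N_B=416, L=1792

Answer: 1792


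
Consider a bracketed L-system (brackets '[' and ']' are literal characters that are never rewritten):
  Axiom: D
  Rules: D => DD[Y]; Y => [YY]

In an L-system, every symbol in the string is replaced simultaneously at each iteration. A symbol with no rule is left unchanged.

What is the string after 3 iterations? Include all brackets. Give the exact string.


Step 0: D
Step 1: DD[Y]
Step 2: DD[Y]DD[Y][[YY]]
Step 3: DD[Y]DD[Y][[YY]]DD[Y]DD[Y][[YY]][[[YY][YY]]]

Answer: DD[Y]DD[Y][[YY]]DD[Y]DD[Y][[YY]][[[YY][YY]]]


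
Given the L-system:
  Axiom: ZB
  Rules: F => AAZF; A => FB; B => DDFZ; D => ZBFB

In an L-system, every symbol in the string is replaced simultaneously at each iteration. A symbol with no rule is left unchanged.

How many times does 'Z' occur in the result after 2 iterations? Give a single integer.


Answer: 5

Derivation:
Step 0: ZB  (1 'Z')
Step 1: ZDDFZ  (2 'Z')
Step 2: ZZBFBZBFBAAZFZ  (5 'Z')


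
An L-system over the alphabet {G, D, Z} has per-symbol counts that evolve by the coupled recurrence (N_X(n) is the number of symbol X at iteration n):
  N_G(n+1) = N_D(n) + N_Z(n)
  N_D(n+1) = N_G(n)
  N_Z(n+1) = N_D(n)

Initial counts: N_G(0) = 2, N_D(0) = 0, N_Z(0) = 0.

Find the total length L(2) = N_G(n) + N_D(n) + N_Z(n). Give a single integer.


Step 0: N_G=2, N_D=0, N_Z=0, L=2
Step 1: N_G=0, N_D=2, N_Z=0, L=2
Step 2: N_G=2, N_D=0, N_Z=2, L=4

Answer: 4


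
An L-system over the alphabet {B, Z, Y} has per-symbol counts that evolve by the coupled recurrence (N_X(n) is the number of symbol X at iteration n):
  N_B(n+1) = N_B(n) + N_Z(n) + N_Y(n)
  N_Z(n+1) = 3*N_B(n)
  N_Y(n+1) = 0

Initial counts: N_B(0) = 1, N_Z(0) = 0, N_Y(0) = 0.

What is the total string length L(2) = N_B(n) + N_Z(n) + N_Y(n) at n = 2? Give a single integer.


Answer: 7

Derivation:
Step 0: N_B=1, N_Z=0, N_Y=0, L=1
Step 1: N_B=1, N_Z=3, N_Y=0, L=4
Step 2: N_B=4, N_Z=3, N_Y=0, L=7


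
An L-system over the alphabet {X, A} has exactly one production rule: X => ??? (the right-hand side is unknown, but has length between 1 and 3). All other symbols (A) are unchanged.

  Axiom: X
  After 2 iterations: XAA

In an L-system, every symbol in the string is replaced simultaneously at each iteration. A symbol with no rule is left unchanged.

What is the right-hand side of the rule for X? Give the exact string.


Answer: XA

Derivation:
Trying X => XA:
  Step 0: X
  Step 1: XA
  Step 2: XAA
Matches the given result.


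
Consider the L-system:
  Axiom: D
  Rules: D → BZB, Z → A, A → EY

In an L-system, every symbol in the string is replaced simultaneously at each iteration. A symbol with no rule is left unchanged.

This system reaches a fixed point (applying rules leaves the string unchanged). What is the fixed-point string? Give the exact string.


Answer: BEYB

Derivation:
Step 0: D
Step 1: BZB
Step 2: BAB
Step 3: BEYB
Step 4: BEYB  (unchanged — fixed point at step 3)


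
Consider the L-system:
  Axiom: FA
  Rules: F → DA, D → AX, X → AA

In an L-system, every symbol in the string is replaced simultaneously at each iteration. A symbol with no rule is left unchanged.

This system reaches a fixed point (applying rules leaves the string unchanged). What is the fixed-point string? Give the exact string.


Step 0: FA
Step 1: DAA
Step 2: AXAA
Step 3: AAAAA
Step 4: AAAAA  (unchanged — fixed point at step 3)

Answer: AAAAA


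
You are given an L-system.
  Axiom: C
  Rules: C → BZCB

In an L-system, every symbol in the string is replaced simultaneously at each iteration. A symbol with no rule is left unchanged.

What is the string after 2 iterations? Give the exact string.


Step 0: C
Step 1: BZCB
Step 2: BZBZCBB

Answer: BZBZCBB


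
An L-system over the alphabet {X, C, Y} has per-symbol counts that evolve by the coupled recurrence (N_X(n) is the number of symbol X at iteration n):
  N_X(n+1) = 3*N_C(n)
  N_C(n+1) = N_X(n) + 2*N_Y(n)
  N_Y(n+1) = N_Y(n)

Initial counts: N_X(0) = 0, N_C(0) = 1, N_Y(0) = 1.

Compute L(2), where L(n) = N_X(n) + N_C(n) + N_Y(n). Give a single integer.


Step 0: N_X=0, N_C=1, N_Y=1, L=2
Step 1: N_X=3, N_C=2, N_Y=1, L=6
Step 2: N_X=6, N_C=5, N_Y=1, L=12

Answer: 12


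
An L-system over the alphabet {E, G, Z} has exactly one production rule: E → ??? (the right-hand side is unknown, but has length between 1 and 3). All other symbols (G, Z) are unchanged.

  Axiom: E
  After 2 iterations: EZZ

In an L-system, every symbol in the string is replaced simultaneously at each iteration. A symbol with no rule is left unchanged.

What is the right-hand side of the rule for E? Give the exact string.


Answer: EZ

Derivation:
Trying E → EZ:
  Step 0: E
  Step 1: EZ
  Step 2: EZZ
Matches the given result.


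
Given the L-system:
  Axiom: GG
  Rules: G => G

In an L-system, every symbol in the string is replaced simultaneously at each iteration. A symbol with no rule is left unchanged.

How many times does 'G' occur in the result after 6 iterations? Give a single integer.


Step 0: GG  (2 'G')
Step 1: GG  (2 'G')
Step 2: GG  (2 'G')
Step 3: GG  (2 'G')
Step 4: GG  (2 'G')
Step 5: GG  (2 'G')
Step 6: GG  (2 'G')

Answer: 2


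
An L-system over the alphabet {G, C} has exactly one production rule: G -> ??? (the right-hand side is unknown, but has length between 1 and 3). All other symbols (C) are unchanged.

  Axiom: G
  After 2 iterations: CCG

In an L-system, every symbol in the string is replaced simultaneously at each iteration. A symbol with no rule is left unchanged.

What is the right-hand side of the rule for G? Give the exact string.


Answer: CG

Derivation:
Trying G -> CG:
  Step 0: G
  Step 1: CG
  Step 2: CCG
Matches the given result.


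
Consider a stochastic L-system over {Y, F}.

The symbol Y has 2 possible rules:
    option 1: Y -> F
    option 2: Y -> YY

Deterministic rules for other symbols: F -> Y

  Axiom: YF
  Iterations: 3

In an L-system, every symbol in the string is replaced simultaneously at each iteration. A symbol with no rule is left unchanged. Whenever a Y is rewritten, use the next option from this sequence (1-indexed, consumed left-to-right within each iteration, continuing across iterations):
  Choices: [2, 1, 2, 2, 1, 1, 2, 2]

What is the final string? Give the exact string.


Answer: YFFYYYY

Derivation:
Step 0: YF
Step 1: YYY  (used choices [2])
Step 2: FYYYY  (used choices [1, 2, 2])
Step 3: YFFYYYY  (used choices [1, 1, 2, 2])


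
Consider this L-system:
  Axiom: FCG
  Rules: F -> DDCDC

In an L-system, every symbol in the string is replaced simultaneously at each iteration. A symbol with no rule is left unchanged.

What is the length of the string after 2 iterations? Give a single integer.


Answer: 7

Derivation:
Step 0: length = 3
Step 1: length = 7
Step 2: length = 7


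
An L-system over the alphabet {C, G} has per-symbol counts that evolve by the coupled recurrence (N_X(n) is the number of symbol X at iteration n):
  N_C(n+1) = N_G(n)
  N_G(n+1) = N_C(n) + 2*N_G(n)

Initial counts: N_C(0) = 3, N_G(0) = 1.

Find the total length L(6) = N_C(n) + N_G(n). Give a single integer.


Step 0: N_C=3, N_G=1, L=4
Step 1: N_C=1, N_G=5, L=6
Step 2: N_C=5, N_G=11, L=16
Step 3: N_C=11, N_G=27, L=38
Step 4: N_C=27, N_G=65, L=92
Step 5: N_C=65, N_G=157, L=222
Step 6: N_C=157, N_G=379, L=536

Answer: 536


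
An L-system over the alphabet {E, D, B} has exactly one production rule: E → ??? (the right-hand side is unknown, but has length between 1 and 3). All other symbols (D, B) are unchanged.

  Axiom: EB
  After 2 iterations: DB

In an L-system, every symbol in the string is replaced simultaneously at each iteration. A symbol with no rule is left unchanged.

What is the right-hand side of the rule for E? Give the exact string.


Trying E → D:
  Step 0: EB
  Step 1: DB
  Step 2: DB
Matches the given result.

Answer: D


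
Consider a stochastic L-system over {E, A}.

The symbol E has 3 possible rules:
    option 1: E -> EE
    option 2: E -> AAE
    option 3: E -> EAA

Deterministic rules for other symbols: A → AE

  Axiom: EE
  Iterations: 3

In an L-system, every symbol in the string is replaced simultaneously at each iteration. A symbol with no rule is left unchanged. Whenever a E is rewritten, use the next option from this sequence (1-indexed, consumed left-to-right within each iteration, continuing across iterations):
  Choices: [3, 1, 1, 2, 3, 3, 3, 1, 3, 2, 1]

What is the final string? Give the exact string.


Step 0: EE
Step 1: EAAEE  (used choices [3, 1])
Step 2: EEAEAEAAEEAA  (used choices [1, 2, 3])
Step 3: EAAEAAAEEEAEEAAAEAEAAEEEAEAE  (used choices [3, 3, 1, 3, 2, 1])

Answer: EAAEAAAEEEAEEAAAEAEAAEEEAEAE


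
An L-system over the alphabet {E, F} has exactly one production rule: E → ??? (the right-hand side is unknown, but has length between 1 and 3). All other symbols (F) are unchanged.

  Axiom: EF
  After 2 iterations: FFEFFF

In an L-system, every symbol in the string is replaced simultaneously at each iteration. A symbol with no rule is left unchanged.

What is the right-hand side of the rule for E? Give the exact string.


Trying E → FEF:
  Step 0: EF
  Step 1: FEFF
  Step 2: FFEFFF
Matches the given result.

Answer: FEF


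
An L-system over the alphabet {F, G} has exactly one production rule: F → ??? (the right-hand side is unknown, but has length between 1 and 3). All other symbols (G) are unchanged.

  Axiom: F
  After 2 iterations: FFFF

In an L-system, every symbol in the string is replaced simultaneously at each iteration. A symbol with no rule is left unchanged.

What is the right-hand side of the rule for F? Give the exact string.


Answer: FF

Derivation:
Trying F → FF:
  Step 0: F
  Step 1: FF
  Step 2: FFFF
Matches the given result.


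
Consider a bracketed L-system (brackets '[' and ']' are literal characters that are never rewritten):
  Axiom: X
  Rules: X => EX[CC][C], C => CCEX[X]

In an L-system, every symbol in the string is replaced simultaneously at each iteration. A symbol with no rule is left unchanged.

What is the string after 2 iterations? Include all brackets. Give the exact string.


Answer: EEX[CC][C][CCEX[X]CCEX[X]][CCEX[X]]

Derivation:
Step 0: X
Step 1: EX[CC][C]
Step 2: EEX[CC][C][CCEX[X]CCEX[X]][CCEX[X]]


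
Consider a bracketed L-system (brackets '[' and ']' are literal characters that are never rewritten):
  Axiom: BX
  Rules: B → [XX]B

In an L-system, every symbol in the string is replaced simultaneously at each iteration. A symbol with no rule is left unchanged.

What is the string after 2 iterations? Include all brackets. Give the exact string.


Answer: [XX][XX]BX

Derivation:
Step 0: BX
Step 1: [XX]BX
Step 2: [XX][XX]BX


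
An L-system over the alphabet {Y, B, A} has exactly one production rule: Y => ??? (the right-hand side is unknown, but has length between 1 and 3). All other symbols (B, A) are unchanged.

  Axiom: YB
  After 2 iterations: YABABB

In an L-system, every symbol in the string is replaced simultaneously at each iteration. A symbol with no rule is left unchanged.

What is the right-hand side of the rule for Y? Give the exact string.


Answer: YAB

Derivation:
Trying Y => YAB:
  Step 0: YB
  Step 1: YABB
  Step 2: YABABB
Matches the given result.


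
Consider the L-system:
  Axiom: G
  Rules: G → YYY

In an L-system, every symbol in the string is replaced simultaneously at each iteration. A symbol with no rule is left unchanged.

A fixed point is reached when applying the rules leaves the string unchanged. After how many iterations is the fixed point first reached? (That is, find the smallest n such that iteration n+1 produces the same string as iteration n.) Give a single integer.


Step 0: G
Step 1: YYY
Step 2: YYY  (unchanged — fixed point at step 1)

Answer: 1
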